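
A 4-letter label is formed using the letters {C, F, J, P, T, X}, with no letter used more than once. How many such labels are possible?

360

This is a permutation of 4 out of 6: P(6,4) = 6!/2!.
That product is 6 × 5 × 4 × 3 = 360.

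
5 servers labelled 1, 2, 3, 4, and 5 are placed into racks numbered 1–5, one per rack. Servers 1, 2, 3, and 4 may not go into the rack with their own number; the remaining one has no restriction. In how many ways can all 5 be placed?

Let Aᵢ (for 1 ≤ i ≤ 4) be the placements that put server i in its forbidden rack. Any j of these fix j positions, leaving (5−j)! ways to fill the rest, and there are C(4,j) ways to pick which j.
By inclusion–exclusion, the number of valid placements is Σ_{j=0}^{4} (−1)^j C(4,j)·(5−j)!.
Computing: 120 − 96 + 36 − 8 + 1 = 53.

53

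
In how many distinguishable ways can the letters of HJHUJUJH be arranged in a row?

560

HJHUJUJH has 8 letters with H appearing 3 times, J appearing 3 times, and U appearing twice.
So there are 8! / (3!·3!·2!) = 560 distinguishable arrangements.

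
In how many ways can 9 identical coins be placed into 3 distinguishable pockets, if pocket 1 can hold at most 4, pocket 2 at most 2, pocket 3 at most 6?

9

Without the upper bounds there are C(11,2) = 55 ways to split 9 among 3 pockets.
Subtract solutions that violate a single cap (substitute x_i' = x_i − (cap_i+1)): x_1 ≥ 5 gives C(6,2) = 15; x_2 ≥ 3 gives C(8,2) = 28; x_3 ≥ 7 gives C(4,2) = 6. Together 49.
Add back pairs where two caps are both exceeded: 3 + 0 + 0 = 3.
By inclusion–exclusion the count is 55 − 49 + 3 = 9.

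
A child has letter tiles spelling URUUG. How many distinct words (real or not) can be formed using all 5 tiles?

20

Letter multiplicities in URUUG: G×1, R×1, U×3.
The number of distinct arrangements is 5!/(3!) = 120/6 = 20.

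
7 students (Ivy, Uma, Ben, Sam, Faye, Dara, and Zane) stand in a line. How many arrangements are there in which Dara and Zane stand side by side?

Treat {Dara, Zane} as a single unit. There are 6 units to order, and the pair itself can be ordered 2 ways.
So the count is 2·(6)! = 1440.

1440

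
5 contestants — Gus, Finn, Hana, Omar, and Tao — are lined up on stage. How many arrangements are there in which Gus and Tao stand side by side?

Place the 3 others and the Gus-Tao pair as 4 objects in a line; the pair has 2 internal arrangements.
That gives 2 × 4! = 2 × 24 = 48.

48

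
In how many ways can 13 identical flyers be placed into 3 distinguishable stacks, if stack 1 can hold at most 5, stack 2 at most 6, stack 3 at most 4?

By stars and bars, unrestricted non-negative solutions to x_1+…+x_3 = 13 number C(13+2,2) = 105.
Subtract solutions that violate a single cap (substitute x_i' = x_i − (cap_i+1)): x_1 ≥ 6 gives C(9,2) = 36; x_2 ≥ 7 gives C(8,2) = 28; x_3 ≥ 5 gives C(10,2) = 45. Together 109.
Add back pairs where two caps are both exceeded: 1 + 6 + 3 = 10.
By inclusion–exclusion the count is 105 − 109 + 10 = 6.

6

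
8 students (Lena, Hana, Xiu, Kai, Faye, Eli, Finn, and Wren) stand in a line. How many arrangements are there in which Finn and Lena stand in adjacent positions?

10080

Glue Finn and Lena into one block (2 internal orders), leaving 7 units to arrange in a row.
So the count is 2·(7)! = 10080.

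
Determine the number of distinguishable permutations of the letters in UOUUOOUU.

UOUUOOUU has 8 letters with O appearing 3 times and U appearing 5 times.
Dividing 8! = 40320 by 5!·3! = 720 for the repeated letters gives 56.

56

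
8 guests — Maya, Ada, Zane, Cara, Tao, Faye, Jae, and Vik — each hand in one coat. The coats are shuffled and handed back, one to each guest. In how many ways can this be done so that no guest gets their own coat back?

14833

Count assignments avoiding every fixed point. For any j of the 8 guests fixed to their own coat, the other 8−j can be arranged in (8−j)! ways.
By inclusion–exclusion this is Σ_{j=0}^{8} (−1)^j C(8,j)·(8−j)!.
Computing: 40320 − 40320 + 20160 − 6720 + 1680 − 336 + 56 − 8 + 1 = 14833.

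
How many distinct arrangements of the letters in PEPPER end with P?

With the last slot taken by P, it remains to arrange the other 5 letters (EPPER).
Those 5 letters have E appearing twice and P appearing twice, giving (5)!/(2!·2!) = 30.

30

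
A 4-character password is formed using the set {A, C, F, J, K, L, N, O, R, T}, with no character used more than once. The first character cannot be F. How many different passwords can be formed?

The first character has 10−1 = 9 choices (anything except F).
The remaining 3 characters are filled from the other 9 symbols without repetition: 9 × 8 × 7 = 504.
Total: 9 × 504 = 4536.

4536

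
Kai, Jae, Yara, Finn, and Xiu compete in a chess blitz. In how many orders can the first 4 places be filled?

120

This is an ordered selection of 4 from 5: P(5,4).
That gives 5 × 4 × 3 × 2 = 120.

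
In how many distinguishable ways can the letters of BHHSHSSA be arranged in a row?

Letter multiplicities in BHHSHSSA: A×1, B×1, H×3, S×3.
The number of distinct arrangements is 8!/(3!·3!) = 40320/36 = 1120.

1120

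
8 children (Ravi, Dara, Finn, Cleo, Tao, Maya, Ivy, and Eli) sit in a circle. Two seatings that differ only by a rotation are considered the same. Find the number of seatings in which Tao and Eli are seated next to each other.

1440

Glue Tao and Eli into a block (2 internal orders). Seating 7 units around a circle gives (6)! arrangements.
So 2 × (6)! = 2 × 720 = 1440.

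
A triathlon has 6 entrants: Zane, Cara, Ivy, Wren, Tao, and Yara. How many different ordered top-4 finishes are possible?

There are 6 choices for 1st place, 5 for 2nd, and so on down to 3 for position 4.
That gives 6 × 5 × 4 × 3 = 360.

360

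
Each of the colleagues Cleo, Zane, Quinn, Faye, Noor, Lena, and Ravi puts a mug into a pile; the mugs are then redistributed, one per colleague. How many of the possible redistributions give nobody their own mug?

Let Aᵢ be the assignments in which colleague i gets their own mug. We want the size of the complement of A₁∪…∪A_7.
By inclusion–exclusion this is Σ_{j=0}^{7} (−1)^j C(7,j)·(7−j)!.
Computing: 5040 − 5040 + 2520 − 840 + 210 − 42 + 7 − 1 = 1854.

1854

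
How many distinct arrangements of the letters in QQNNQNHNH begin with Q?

With the first slot taken by Q, it remains to arrange the other 8 letters (QNNQNHNH).
Those 8 letters have H appearing twice, N appearing 4 times, and Q appearing twice, giving (8)!/(4!·2!·2!) = 420.

420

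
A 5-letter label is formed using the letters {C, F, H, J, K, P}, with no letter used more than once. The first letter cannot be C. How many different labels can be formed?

The first letter has 6−1 = 5 choices (anything except C).
The remaining 4 letters are filled from the other 5 symbols without repetition: 5 × 4 × 3 × 2 = 120.
Total: 5 × 120 = 600.

600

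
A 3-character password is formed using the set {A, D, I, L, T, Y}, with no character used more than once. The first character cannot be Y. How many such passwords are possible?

100

The first character has 6−1 = 5 choices (anything except Y).
The remaining 2 characters are filled from the other 5 symbols without repetition: 5 × 4 = 20.
Total: 5 × 20 = 100.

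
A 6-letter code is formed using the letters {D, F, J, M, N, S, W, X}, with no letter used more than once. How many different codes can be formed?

Choose and order 6 of the 8 symbols: the first letter has 8 options, the next 7, and so on down to 3.
8 × 7 × 6 × 5 × 4 × 3 = 20160.

20160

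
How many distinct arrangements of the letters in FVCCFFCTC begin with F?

Fix F in the first position and arrange the remaining 8 letters.
Those 8 letters have C appearing 4 times and F appearing twice, giving (8)!/(4!·2!) = 840.

840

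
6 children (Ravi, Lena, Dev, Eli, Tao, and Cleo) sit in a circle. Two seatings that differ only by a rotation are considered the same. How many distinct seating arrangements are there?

120

Around a circle, 6 distinct people have 6!/6 = (5)! = 120 rotationally distinct seatings.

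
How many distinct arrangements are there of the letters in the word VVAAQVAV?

The 8 letters of VVAAQVAV have repeats: A appearing 3 times and V appearing 4 times.
The number of distinct arrangements is 8!/(4!·3!) = 40320/144 = 280.

280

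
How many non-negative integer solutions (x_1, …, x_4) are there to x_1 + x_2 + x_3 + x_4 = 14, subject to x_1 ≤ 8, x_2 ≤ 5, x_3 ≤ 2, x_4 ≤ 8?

Without the upper bounds there are C(17,3) = 680 ways to split 14 among 4 variables.
Subtract solutions that violate a single cap (substitute x_i' = x_i − (cap_i+1)): x_1 ≥ 9 gives C(8,3) = 56; x_2 ≥ 6 gives C(11,3) = 165; x_3 ≥ 3 gives C(14,3) = 364; x_4 ≥ 9 gives C(8,3) = 56. Together 641.
Add back pairs where two caps are both exceeded: 0 + 10 + 0 + 56 + 0 + 10 = 76.
By inclusion–exclusion the count is 680 − 641 + 76 = 115.

115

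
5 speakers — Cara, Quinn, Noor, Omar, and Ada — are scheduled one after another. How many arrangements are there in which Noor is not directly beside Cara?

Of the 5! = 120 arrangements, those with Noor and Cara adjacent number 2 × 4! = 48 (treat the pair as a block with 2 internal orders).
Complementary counting: 120 − 48 = 72.

72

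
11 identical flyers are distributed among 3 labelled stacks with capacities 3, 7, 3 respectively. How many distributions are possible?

6

By stars and bars, unrestricted non-negative solutions to x_1+…+x_3 = 11 number C(11+2,2) = 78.
Subtract solutions that violate a single cap (substitute x_i' = x_i − (cap_i+1)): x_1 ≥ 4 gives C(9,2) = 36; x_2 ≥ 8 gives C(5,2) = 10; x_3 ≥ 4 gives C(9,2) = 36. Together 82.
Add back pairs where two caps are both exceeded: 0 + 10 + 0 = 10.
By inclusion–exclusion the count is 78 − 82 + 10 = 6.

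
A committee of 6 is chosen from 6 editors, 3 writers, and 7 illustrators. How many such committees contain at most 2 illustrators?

Split by how many illustrators are chosen (0 through 2).
Sum: C(7,0)·C(9,6) + C(7,1)·C(9,5) + C(7,2)·C(9,4) = 84 + 882 + 2646 = 3612.

3612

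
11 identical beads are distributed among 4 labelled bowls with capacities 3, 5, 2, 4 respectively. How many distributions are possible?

19

By stars and bars, unrestricted non-negative solutions to x_1+…+x_4 = 11 number C(11+3,3) = 364.
Subtract solutions that violate a single cap (substitute x_i' = x_i − (cap_i+1)): x_1 ≥ 4 gives C(10,3) = 120; x_2 ≥ 6 gives C(8,3) = 56; x_3 ≥ 3 gives C(11,3) = 165; x_4 ≥ 5 gives C(9,3) = 84. Together 425.
Add back pairs where two caps are both exceeded: 4 + 35 + 10 + 10 + 1 + 20 = 80.
By inclusion–exclusion the count is 364 − 425 + 80 = 19.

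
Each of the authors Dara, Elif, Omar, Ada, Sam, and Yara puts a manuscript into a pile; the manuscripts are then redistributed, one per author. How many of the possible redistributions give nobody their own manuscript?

265

Let Aᵢ be the assignments in which author i gets their own manuscript. We want the size of the complement of A₁∪…∪A_6.
By inclusion–exclusion this is Σ_{j=0}^{6} (−1)^j C(6,j)·(6−j)!.
Computing: 720 − 720 + 360 − 120 + 30 − 6 + 1 = 265.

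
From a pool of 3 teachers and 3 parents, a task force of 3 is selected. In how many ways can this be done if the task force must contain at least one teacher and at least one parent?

With no constraint there are C(6,3) = 20 possible selections.
Selections missing a whole group: no teachers → C(3,3) = 1; no parents → C(3,3) = 1.
Both groups omitted at once is impossible, so 20 − 2 = 18.

18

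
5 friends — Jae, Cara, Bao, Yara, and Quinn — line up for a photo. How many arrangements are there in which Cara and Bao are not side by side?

72

There are 5! = 120 arrangements in all. If Cara and Bao are adjacent, merging them into one block gives 2·(4)! = 48 arrangements.
So 120 − 48 = 72 arrangements keep them apart.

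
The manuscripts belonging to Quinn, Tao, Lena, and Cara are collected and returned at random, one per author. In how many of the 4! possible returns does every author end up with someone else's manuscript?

9

This is the derangement count D_4: permutations of 4 items with no fixed point.
By inclusion–exclusion this is Σ_{j=0}^{4} (−1)^j C(4,j)·(4−j)!.
Computing: 24 − 24 + 12 − 4 + 1 = 9.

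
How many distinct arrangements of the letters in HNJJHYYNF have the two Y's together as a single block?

Treat the 2 copies of Y as a single block. The multiset to arrange is then {YY, F, H, H, J, J, N, N}, 8 items in all.
That gives (8)!/(2!·2!·2!) = 5040 arrangements.

5040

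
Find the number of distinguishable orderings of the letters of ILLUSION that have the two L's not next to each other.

7560

There are 8!/(2!·2!) = 10080 arrangements of ILLUSION in total.
Arrangements with the L's together: treat LL as one letter, giving (7)!/(2!) = 2520.
Subtracting, 10080 − 2520 = 7560 arrangements keep the L's apart.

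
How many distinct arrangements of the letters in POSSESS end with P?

30

Fix P in the last position and arrange the remaining 6 letters.
Those 6 letters have S appearing 4 times, giving (6)!/(4!) = 30.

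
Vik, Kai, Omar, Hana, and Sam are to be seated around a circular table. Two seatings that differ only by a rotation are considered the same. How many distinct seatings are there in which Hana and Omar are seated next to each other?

Glue Hana and Omar into a block (2 internal orders). Seating 4 units around a circle gives (3)! arrangements.
So 2 × (3)! = 2 × 6 = 12.

12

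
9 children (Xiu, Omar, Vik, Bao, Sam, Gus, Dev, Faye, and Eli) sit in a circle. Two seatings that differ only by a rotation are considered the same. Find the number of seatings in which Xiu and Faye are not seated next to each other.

30240

Without the restriction there are (8)! = 40320 seatings.
Seatings with Xiu beside Faye: treat them as a block with 2 internal orders, giving 2 × (7)! = 10080.
Subtracting, 40320 − 10080 = 30240.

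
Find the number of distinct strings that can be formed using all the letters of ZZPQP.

Letter multiplicities in ZZPQP: P×2, Q×1, Z×2.
So there are 5! / (2!·2!) = 30 distinguishable arrangements.

30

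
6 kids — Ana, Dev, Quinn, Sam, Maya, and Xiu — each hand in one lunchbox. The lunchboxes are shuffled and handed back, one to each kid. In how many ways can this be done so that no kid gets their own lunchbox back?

Let Aᵢ be the assignments in which kid i gets their own lunchbox. We want the size of the complement of A₁∪…∪A_6.
By inclusion–exclusion this is Σ_{j=0}^{6} (−1)^j C(6,j)·(6−j)!.
Computing: 720 − 720 + 360 − 120 + 30 − 6 + 1 = 265.

265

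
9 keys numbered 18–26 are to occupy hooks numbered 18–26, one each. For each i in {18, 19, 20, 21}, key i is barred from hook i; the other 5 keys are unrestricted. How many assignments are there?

Let Aᵢ (for 18 ≤ i ≤ 21) be the placements that put key i in its forbidden hook. Any j of these fix j positions, leaving (9−j)! ways to fill the rest, and there are C(4,j) ways to pick which j.
By inclusion–exclusion, the number of valid placements is Σ_{j=0}^{4} (−1)^j C(4,j)·(9−j)!.
Computing: 362880 − 161280 + 30240 − 2880 + 120 = 229080.

229080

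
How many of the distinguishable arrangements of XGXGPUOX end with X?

1260

Fix X in the last position and arrange the remaining 7 letters.
Those 7 letters have G appearing twice and X appearing twice, giving (7)!/(2!·2!) = 1260.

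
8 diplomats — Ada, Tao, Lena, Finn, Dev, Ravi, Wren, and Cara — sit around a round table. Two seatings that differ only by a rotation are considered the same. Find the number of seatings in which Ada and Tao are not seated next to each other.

3600

Without the restriction there are (7)! = 5040 seatings.
Those with Ada next to Tao: fuse the pair into one unit and seat 7 units around a circle — 2·(6)! = 1440.
Subtracting, 5040 − 1440 = 3600.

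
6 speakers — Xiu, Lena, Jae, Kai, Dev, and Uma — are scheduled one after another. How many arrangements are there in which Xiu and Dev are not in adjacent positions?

480

There are 6! = 720 arrangements in all. If Xiu and Dev are adjacent, merging them into one block gives 2·(5)! = 240 arrangements.
Complementary counting: 720 − 240 = 480.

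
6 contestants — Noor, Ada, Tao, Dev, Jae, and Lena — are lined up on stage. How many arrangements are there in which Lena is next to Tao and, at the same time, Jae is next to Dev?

Treat {Lena,Tao} as one block (2 orders) and {Jae,Dev} as another (2 orders).
That leaves 4 units to arrange: 2 × 2 × 4! = 4 × 24 = 96.

96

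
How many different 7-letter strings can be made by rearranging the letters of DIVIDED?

420

The 7 letters of DIVIDED have repeats: D appearing 3 times and I appearing twice.
Dividing 7! = 5040 by 3!·2! = 12 for the repeated letters gives 420.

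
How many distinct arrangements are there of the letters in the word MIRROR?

Letter multiplicities in MIRROR: I×1, M×1, O×1, R×3.
The number of distinct arrangements is 6!/(3!) = 720/6 = 120.

120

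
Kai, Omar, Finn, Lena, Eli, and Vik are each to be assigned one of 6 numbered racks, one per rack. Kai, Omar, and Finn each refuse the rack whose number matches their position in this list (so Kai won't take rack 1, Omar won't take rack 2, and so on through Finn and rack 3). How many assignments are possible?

Let Aᵢ (for i ∈ {1, 2, 3}) be the placements that put person i in their forbidden rack. Any j of these fix j positions, leaving (6−j)! ways to fill the rest, and there are C(3,j) ways to pick which j.
By inclusion–exclusion, the number of valid placements is Σ_{j=0}^{3} (−1)^j C(3,j)·(6−j)!.
Computing: 720 − 360 + 72 − 6 = 426.

426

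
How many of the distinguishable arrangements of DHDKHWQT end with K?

With the last slot taken by K, it remains to arrange the other 7 letters (DHDHWQT).
Those 7 letters have D appearing twice and H appearing twice, giving (7)!/(2!·2!) = 1260.

1260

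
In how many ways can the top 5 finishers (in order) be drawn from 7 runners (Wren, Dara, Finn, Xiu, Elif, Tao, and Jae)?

2520

This is an ordered selection of 5 from 7: P(7,5).
That gives 7 × 6 × 5 × 4 × 3 = 2520.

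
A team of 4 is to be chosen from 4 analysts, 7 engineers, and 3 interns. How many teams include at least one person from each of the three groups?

462

Unrestricted: C(14,4) = 1001 ways to pick any 4 of the 14.
Selections missing a whole group: no analysts → C(10,4) = 210; no engineers → C(7,4) = 35; no interns → C(11,4) = 330.
Add back selections omitting two groups (i.e. drawn from a single group): C(4,4) + C(7,4) + C(3,4) = 36.
By inclusion–exclusion: 1001 − 575 + 36 = 462.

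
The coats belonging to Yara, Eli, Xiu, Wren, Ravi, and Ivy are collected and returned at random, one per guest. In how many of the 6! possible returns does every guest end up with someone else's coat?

265

This is the derangement count D_6: permutations of 6 items with no fixed point.
By inclusion–exclusion this is Σ_{j=0}^{6} (−1)^j C(6,j)·(6−j)!.
Computing: 720 − 720 + 360 − 120 + 30 − 6 + 1 = 265.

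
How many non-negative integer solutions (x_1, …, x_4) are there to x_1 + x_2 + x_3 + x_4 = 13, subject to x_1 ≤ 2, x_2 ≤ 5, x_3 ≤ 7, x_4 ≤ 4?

45

Without the upper bounds there are C(16,3) = 560 ways to split 13 among 4 variables.
Subtract solutions that violate a single cap (substitute x_i' = x_i − (cap_i+1)): x_1 ≥ 3 gives C(13,3) = 286; x_2 ≥ 6 gives C(10,3) = 120; x_3 ≥ 8 gives C(8,3) = 56; x_4 ≥ 5 gives C(11,3) = 165. Together 627.
Add back pairs where two caps are both exceeded: 35 + 10 + 56 + 0 + 10 + 1 = 112.
By inclusion–exclusion the count is 560 − 627 + 112 = 45.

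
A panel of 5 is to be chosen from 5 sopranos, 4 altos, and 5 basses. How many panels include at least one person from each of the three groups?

1500

With no constraint there are C(14,5) = 2002 possible selections.
Selections missing a whole group: no sopranos → C(9,5) = 126; no altos → C(10,5) = 252; no basses → C(9,5) = 126.
Add back selections omitting two groups (i.e. drawn from a single group): C(5,5) + C(4,5) + C(5,5) = 2.
By inclusion–exclusion: 2002 − 504 + 2 = 1500.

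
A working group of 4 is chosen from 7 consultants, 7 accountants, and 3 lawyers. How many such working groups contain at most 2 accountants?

1995

Split by how many accountants are chosen (0 through 2).
Sum: C(7,0)·C(10,4) + C(7,1)·C(10,3) + C(7,2)·C(10,2) = 210 + 840 + 945 = 1995.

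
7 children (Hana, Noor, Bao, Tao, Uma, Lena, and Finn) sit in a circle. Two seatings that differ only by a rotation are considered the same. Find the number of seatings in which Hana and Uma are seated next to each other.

Treat {Hana, Uma} as one unit (2 internal orders) and seat the resulting 6 units around the table: (5)! circular arrangements.
So 2 × (5)! = 2 × 120 = 240.

240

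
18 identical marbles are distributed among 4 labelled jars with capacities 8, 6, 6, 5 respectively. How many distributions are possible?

Without the upper bounds there are C(21,3) = 1330 ways to split 18 among 4 jars.
Subtract solutions that violate a single cap (substitute x_i' = x_i − (cap_i+1)): x_1 ≥ 9 gives C(12,3) = 220; x_2 ≥ 7 gives C(14,3) = 364; x_3 ≥ 7 gives C(14,3) = 364; x_4 ≥ 6 gives C(15,3) = 455. Together 1403.
Add back pairs where two caps are both exceeded: 10 + 10 + 20 + 35 + 56 + 56 = 187.
By inclusion–exclusion the count is 1330 − 1403 + 187 = 114.

114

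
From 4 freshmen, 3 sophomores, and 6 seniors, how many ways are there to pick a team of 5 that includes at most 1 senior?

Split by how many seniors are chosen (0 through 1).
Sum: C(6,0)·C(7,5) + C(6,1)·C(7,4) = 21 + 210 = 231.

231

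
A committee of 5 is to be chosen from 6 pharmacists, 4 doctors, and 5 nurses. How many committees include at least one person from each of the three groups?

Unrestricted: C(15,5) = 3003 ways to pick any 5 of the 15.
Selections missing a whole group: no pharmacists → C(9,5) = 126; no doctors → C(11,5) = 462; no nurses → C(10,5) = 252.
Add back selections omitting two groups (i.e. drawn from a single group): C(6,5) + C(4,5) + C(5,5) = 7.
By inclusion–exclusion: 3003 − 840 + 7 = 2170.

2170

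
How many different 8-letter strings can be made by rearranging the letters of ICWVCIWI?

ICWVCIWI has 8 letters with C appearing twice, I appearing 3 times, and W appearing twice.
Dividing 8! = 40320 by 3!·2!·2! = 24 for the repeated letters gives 1680.

1680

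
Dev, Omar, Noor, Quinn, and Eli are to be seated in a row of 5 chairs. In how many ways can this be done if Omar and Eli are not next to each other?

There are 5! = 120 arrangements in all. If Omar and Eli are adjacent, merging them into one block gives 2·(4)! = 48 arrangements.
So 120 − 48 = 72 arrangements keep them apart.

72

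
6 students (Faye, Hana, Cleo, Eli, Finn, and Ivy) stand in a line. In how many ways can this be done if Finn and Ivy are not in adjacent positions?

There are 6! = 720 arrangements in all. If Finn and Ivy are adjacent, merging them into one block gives 2·(5)! = 240 arrangements.
Complementary counting: 720 − 240 = 480.

480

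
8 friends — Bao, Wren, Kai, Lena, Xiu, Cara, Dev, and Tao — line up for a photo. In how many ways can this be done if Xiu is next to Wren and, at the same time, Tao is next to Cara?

Treat {Xiu,Wren} as one block (2 orders) and {Tao,Cara} as another (2 orders).
That leaves 6 units to arrange: 2 × 2 × 6! = 4 × 720 = 2880.

2880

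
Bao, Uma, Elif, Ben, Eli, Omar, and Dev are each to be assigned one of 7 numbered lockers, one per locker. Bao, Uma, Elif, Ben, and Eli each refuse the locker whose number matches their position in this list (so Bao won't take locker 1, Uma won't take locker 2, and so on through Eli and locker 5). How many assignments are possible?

2428

Let Aᵢ (for 1 ≤ i ≤ 5) be the placements that put person i in their forbidden locker. Any j of these fix j positions, leaving (7−j)! ways to fill the rest, and there are C(5,j) ways to pick which j.
By inclusion–exclusion, the number of valid placements is Σ_{j=0}^{5} (−1)^j C(5,j)·(7−j)!.
Computing: 5040 − 3600 + 1200 − 240 + 30 − 2 = 2428.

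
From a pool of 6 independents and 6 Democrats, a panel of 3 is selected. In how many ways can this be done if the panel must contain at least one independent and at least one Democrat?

180

Total 3-person selections from all 12: C(12,3) = 220.
Selections missing a whole group: no independents → C(6,3) = 20; no Democrats → C(6,3) = 20.
Both groups omitted at once is impossible, so 220 − 40 = 180.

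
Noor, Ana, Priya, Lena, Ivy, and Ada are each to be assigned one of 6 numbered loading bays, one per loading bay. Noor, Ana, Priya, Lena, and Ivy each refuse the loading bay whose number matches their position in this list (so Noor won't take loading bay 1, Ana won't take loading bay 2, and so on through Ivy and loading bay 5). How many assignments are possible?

309

Let Aᵢ (for 1 ≤ i ≤ 5) be the placements that put person i in their forbidden loading bay. Any j of these fix j positions, leaving (6−j)! ways to fill the rest, and there are C(5,j) ways to pick which j.
By inclusion–exclusion, the number of valid placements is Σ_{j=0}^{5} (−1)^j C(5,j)·(6−j)!.
Computing: 720 − 600 + 240 − 60 + 10 − 1 = 309.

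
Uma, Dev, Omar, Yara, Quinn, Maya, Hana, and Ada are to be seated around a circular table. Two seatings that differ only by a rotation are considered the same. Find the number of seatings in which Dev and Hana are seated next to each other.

Glue Dev and Hana into a block (2 internal orders). Seating 7 units around a circle gives (6)! arrangements.
So 2 × (6)! = 2 × 720 = 1440.

1440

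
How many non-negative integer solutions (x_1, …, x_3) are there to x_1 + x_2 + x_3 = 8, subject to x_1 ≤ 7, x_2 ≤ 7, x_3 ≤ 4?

33

Ignoring the caps, the number of non-negative solutions to x_1+…+x_3 = 8 is C(10,2) = 45.
Subtract solutions that violate a single cap (substitute x_i' = x_i − (cap_i+1)): x_1 ≥ 8 gives C(2,2) = 1; x_2 ≥ 8 gives C(2,2) = 1; x_3 ≥ 5 gives C(5,2) = 10. Together 12.
No two caps can be exceeded simultaneously, so the pair terms are all 0.
By inclusion–exclusion the count is 45 − 12 + 0 = 33.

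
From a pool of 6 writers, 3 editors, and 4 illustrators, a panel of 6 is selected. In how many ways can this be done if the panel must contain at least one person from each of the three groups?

1416

Total 6-person selections from all 13: C(13,6) = 1716.
Subtract selections that omit an entire group: no writers → C(7,6) = 7; no editors → C(10,6) = 210; no illustrators → C(9,6) = 84.
Add back selections omitting two groups (i.e. drawn from a single group): C(6,6) + C(3,6) + C(4,6) = 1.
By inclusion–exclusion: 1716 − 301 + 1 = 1416.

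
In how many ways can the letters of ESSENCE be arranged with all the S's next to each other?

Treat the 2 copies of S as a single block. The multiset to arrange is then {SS, C, E, E, E, N}, 6 items in all.
That gives (6)!/(3!) = 120 arrangements.

120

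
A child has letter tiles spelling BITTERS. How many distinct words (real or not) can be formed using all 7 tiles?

Letter multiplicities in BITTERS: B×1, E×1, I×1, R×1, S×1, T×2.
The number of distinct arrangements is 7!/(2!) = 5040/2 = 2520.

2520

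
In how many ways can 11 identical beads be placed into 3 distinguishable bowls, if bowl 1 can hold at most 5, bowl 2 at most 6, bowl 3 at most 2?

Without the upper bounds there are C(13,2) = 78 ways to split 11 among 3 bowls.
Subtract solutions that violate a single cap (substitute x_i' = x_i − (cap_i+1)): x_1 ≥ 6 gives C(7,2) = 21; x_2 ≥ 7 gives C(6,2) = 15; x_3 ≥ 3 gives C(10,2) = 45. Together 81.
Add back pairs where two caps are both exceeded: 0 + 6 + 3 = 9.
By inclusion–exclusion the count is 78 − 81 + 9 = 6.

6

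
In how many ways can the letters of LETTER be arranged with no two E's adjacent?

Total arrangements of LETTER: 6!/(2!·2!) = 180.
If the two E's are adjacent, glue them into one block, leaving 5 items to arrange: (5)!/(2!) = 60 ways.
Hence 180 − 60 = 120.

120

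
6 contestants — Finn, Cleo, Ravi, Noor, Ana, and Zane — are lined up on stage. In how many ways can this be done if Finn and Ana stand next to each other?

240

Glue Finn and Ana into one block (2 internal orders), leaving 5 units to arrange in a row.
That gives 2 × 5! = 2 × 120 = 240.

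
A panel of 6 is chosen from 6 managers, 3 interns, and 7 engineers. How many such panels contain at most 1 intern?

Split by how many interns are chosen (0 through 1).
Sum: C(3,0)·C(13,6) + C(3,1)·C(13,5) = 1716 + 3861 = 5577.

5577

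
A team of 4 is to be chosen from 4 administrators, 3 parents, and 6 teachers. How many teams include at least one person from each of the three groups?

Total 4-person selections from all 13: C(13,4) = 715.
Subtract selections that omit an entire group: no administrators → C(9,4) = 126; no parents → C(10,4) = 210; no teachers → C(7,4) = 35.
Add back selections omitting two groups (i.e. drawn from a single group): C(4,4) + C(3,4) + C(6,4) = 16.
By inclusion–exclusion: 715 − 371 + 16 = 360.

360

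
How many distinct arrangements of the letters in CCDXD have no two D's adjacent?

18

There are 5!/(2!·2!) = 30 arrangements of CCDXD in total.
Arrangements with the D's together: treat DD as one letter, giving (4)!/(2!) = 12.
Subtracting, 30 − 12 = 18 arrangements keep the D's apart.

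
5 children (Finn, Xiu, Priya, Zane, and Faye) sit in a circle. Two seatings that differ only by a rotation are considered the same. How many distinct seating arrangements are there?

24

Around a circle, 5 distinct people have 5!/5 = (4)! = 24 rotationally distinct seatings.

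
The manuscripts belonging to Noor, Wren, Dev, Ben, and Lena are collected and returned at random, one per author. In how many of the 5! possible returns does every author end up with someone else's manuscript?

Let Aᵢ be the assignments in which author i gets their own manuscript. We want the size of the complement of A₁∪…∪A_5.
By inclusion–exclusion this is Σ_{j=0}^{5} (−1)^j C(5,j)·(5−j)!.
Computing: 120 − 120 + 60 − 20 + 5 − 1 = 44.

44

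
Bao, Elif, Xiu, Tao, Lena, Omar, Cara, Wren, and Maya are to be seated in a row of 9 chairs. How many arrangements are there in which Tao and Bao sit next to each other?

80640

Treat {Tao, Bao} as a single unit. There are 8 units to order, and the pair itself can be ordered 2 ways.
That gives 2 × 8! = 2 × 40320 = 80640.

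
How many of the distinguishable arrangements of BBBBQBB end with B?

6

With the last slot taken by B, it remains to arrange the other 6 letters (BBBQBB).
Those 6 letters have B appearing 5 times, giving (6)!/(5!) = 6.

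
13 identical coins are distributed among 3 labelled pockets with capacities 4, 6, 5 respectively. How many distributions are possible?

6

By stars and bars, unrestricted non-negative solutions to x_1+…+x_3 = 13 number C(13+2,2) = 105.
Subtract solutions that violate a single cap (substitute x_i' = x_i − (cap_i+1)): x_1 ≥ 5 gives C(10,2) = 45; x_2 ≥ 7 gives C(8,2) = 28; x_3 ≥ 6 gives C(9,2) = 36. Together 109.
Add back pairs where two caps are both exceeded: 3 + 6 + 1 = 10.
By inclusion–exclusion the count is 105 − 109 + 10 = 6.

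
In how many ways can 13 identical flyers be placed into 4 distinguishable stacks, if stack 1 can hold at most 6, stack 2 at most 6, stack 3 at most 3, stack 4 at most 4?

70

Without the upper bounds there are C(16,3) = 560 ways to split 13 among 4 stacks.
Subtract solutions that violate a single cap (substitute x_i' = x_i − (cap_i+1)): x_1 ≥ 7 gives C(9,3) = 84; x_2 ≥ 7 gives C(9,3) = 84; x_3 ≥ 4 gives C(12,3) = 220; x_4 ≥ 5 gives C(11,3) = 165. Together 553.
Add back pairs where two caps are both exceeded: 0 + 10 + 4 + 10 + 4 + 35 = 63.
By inclusion–exclusion the count is 560 − 553 + 63 = 70.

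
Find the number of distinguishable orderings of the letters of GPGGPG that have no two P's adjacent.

10

There are 6!/(4!·2!) = 15 arrangements of GPGGPG in total.
Arrangements with the P's together: treat PP as one letter, giving (5)!/(4!) = 5.
Hence 15 − 5 = 10.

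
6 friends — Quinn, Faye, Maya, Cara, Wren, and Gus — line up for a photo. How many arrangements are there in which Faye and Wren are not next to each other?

480

There are 6! = 720 arrangements in all. If Faye and Wren are adjacent, merging them into one block gives 2·(5)! = 240 arrangements.
Complementary counting: 720 − 240 = 480.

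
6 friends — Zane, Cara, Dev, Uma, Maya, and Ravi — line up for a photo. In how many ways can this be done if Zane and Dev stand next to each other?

Place the 4 others and the Zane-Dev pair as 5 objects in a line; the pair has 2 internal arrangements.
So the count is 2·(5)! = 240.

240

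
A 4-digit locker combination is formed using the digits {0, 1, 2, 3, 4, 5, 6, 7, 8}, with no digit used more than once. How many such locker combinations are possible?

Choose and order 4 of the 9 symbols: the first digit has 9 options, the next 8, then 7, 6.
That product is 9 × 8 × 7 × 6 = 3024.

3024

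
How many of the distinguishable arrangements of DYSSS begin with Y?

4

With the first slot taken by Y, it remains to arrange the other 4 letters (DSSS).
Those 4 letters have S appearing 3 times, giving (4)!/(3!) = 4.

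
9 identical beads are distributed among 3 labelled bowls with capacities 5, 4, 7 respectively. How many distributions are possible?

27

Ignoring the caps, the number of non-negative solutions to x_1+…+x_3 = 9 is C(11,2) = 55.
Subtract solutions that violate a single cap (substitute x_i' = x_i − (cap_i+1)): x_1 ≥ 6 gives C(5,2) = 10; x_2 ≥ 5 gives C(6,2) = 15; x_3 ≥ 8 gives C(3,2) = 3. Together 28.
No two caps can be exceeded simultaneously, so the pair terms are all 0.
By inclusion–exclusion the count is 55 − 28 + 0 = 27.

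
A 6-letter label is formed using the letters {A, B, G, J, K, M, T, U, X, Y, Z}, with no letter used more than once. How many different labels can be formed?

332640

This is a permutation of 6 out of 11: P(11,6) = 11!/5!.
11 × 10 × 9 × 8 × 7 × 6 = 332640.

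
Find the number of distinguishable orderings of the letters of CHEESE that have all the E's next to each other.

24

Treat the 3 copies of E as a single block. The multiset to arrange is then {EEE, C, H, S}, 4 items in all.
All 4 items are distinct, so there are (4)! = 24 arrangements.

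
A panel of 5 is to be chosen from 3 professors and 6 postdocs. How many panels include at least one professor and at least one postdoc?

Total 5-person selections from all 9: C(9,5) = 126.
Subtract selections that omit an entire group: no professors → C(6,5) = 6; no postdocs → C(3,5) = 0.
Both groups omitted at once is impossible, so 126 − 6 = 120.

120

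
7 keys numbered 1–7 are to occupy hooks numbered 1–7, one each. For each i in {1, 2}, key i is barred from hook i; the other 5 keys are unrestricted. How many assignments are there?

3720

Let Aᵢ (for i ∈ {1, 2}) be the placements that put key i in its forbidden hook. Any j of these fix j positions, leaving (7−j)! ways to fill the rest, and there are C(2,j) ways to pick which j.
By inclusion–exclusion, the number of valid placements is Σ_{j=0}^{2} (−1)^j C(2,j)·(7−j)!.
Computing: 5040 − 1440 + 120 = 3720.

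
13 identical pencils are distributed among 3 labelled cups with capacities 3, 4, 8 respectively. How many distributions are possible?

Ignoring the caps, the number of non-negative solutions to x_1+…+x_3 = 13 is C(15,2) = 105.
Subtract solutions that violate a single cap (substitute x_i' = x_i − (cap_i+1)): x_1 ≥ 4 gives C(11,2) = 55; x_2 ≥ 5 gives C(10,2) = 45; x_3 ≥ 9 gives C(6,2) = 15. Together 115.
Add back pairs where two caps are both exceeded: 15 + 1 + 0 = 16.
By inclusion–exclusion the count is 105 − 115 + 16 = 6.

6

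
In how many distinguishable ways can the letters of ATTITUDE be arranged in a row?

6720

The 8 letters of ATTITUDE have repeats: T appearing 3 times.
The number of distinct arrangements is 8!/(3!) = 40320/6 = 6720.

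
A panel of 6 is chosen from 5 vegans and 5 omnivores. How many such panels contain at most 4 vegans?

Split by how many vegans are chosen (0 through 4).
Sum: C(5,0)·C(5,6) + C(5,1)·C(5,5) + C(5,2)·C(5,4) + C(5,3)·C(5,3) + C(5,4)·C(5,2) = 0 + 5 + 50 + 100 + 50 = 205.

205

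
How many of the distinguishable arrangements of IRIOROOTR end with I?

1120

With the last slot taken by I, it remains to arrange the other 8 letters (RIOROOTR).
Those 8 letters have O appearing 3 times and R appearing 3 times, giving (8)!/(3!·3!) = 1120.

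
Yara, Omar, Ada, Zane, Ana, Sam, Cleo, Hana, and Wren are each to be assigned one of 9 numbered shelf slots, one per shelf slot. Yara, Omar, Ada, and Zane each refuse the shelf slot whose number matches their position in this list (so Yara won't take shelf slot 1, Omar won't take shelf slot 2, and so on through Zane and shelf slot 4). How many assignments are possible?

Let Aᵢ (for 1 ≤ i ≤ 4) be the placements that put person i in their forbidden shelf slot. Any j of these fix j positions, leaving (9−j)! ways to fill the rest, and there are C(4,j) ways to pick which j.
By inclusion–exclusion, the number of valid placements is Σ_{j=0}^{4} (−1)^j C(4,j)·(9−j)!.
Computing: 362880 − 161280 + 30240 − 2880 + 120 = 229080.

229080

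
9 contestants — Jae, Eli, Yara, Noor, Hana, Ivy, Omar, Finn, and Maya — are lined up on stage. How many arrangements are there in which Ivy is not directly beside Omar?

282240

Of the 9! = 362880 arrangements, those with Ivy and Omar adjacent number 2 × 8! = 80640 (treat the pair as a block with 2 internal orders).
Complementary counting: 362880 − 80640 = 282240.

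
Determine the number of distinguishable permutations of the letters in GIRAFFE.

GIRAFFE has 7 letters with F appearing twice.
So there are 7! / (2!) = 2520 distinguishable arrangements.

2520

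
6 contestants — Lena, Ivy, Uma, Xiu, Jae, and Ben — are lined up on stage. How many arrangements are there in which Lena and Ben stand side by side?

Glue Lena and Ben into one block (2 internal orders), leaving 5 units to arrange in a row.
That gives 2 × 5! = 2 × 120 = 240.

240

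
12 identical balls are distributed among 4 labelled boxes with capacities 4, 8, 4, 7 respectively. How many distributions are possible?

170

Without the upper bounds there are C(15,3) = 455 ways to split 12 among 4 boxes.
Subtract solutions that violate a single cap (substitute x_i' = x_i − (cap_i+1)): x_1 ≥ 5 gives C(10,3) = 120; x_2 ≥ 9 gives C(6,3) = 20; x_3 ≥ 5 gives C(10,3) = 120; x_4 ≥ 8 gives C(7,3) = 35. Together 295.
Add back pairs where two caps are both exceeded: 0 + 10 + 0 + 0 + 0 + 0 = 10.
By inclusion–exclusion the count is 455 − 295 + 10 = 170.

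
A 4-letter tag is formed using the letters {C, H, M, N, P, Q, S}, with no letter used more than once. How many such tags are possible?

840

Choose and order 4 of the 7 symbols: the first letter has 7 options, the next 6, then 5, 4.
7 × 6 × 5 × 4 = 840.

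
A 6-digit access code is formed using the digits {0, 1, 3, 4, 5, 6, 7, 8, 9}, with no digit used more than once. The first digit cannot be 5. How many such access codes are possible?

53760

The first digit has 9−1 = 8 choices (anything except 5).
The remaining 5 digits are filled from the other 8 symbols without repetition: 8 × 7 × 6 × 5 × 4 = 6720.
Total: 8 × 6720 = 53760.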